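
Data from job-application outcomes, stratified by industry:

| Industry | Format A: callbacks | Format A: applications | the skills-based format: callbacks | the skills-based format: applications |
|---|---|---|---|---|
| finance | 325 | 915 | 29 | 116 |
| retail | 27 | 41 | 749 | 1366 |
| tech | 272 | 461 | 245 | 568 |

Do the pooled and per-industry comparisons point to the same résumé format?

Finance: Format A 325/915 = 35.5%, the skills-based format 29/116 = 25.0% → Format A
Retail: Format A 27/41 = 65.9%, the skills-based format 749/1366 = 54.8% → Format A
Tech: Format A 272/461 = 59.0%, the skills-based format 245/568 = 43.1% → Format A
Overall: Format A 624/1417 = 44.0%, the skills-based format 1023/2050 = 49.9% → the skills-based format
Format A wins each industry group but the skills-based format wins overall — the comparison reverses. Format A's applications skew toward finance, which has a lower base rate.

No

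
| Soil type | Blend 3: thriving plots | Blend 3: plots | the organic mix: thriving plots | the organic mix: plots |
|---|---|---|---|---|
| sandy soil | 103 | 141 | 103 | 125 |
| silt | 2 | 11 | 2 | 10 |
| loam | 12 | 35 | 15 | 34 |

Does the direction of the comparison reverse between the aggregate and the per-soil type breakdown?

Sandy soil: Blend 3 103/141 = 73.0%, the organic mix 103/125 = 82.4% → the organic mix
Silt: Blend 3 2/11 = 18.2%, the organic mix 2/10 = 20.0% → the organic mix
Loam: Blend 3 12/35 = 34.3%, the organic mix 15/34 = 44.1% → the organic mix
Overall: Blend 3 117/187 = 62.6%, the organic mix 120/169 = 71.0% → the organic mix
The organic mix wins overall and in every soil group — no reversal.

No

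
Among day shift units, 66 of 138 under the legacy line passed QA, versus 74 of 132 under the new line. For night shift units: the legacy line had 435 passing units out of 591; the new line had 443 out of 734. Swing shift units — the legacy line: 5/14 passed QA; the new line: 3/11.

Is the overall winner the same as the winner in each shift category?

Day shift: the legacy line 66/138 = 47.8%, the new line 74/132 = 56.1% → the new line
Night shift: the legacy line 435/591 = 73.6%, the new line 443/734 = 60.4% → the legacy line
Swing shift: the legacy line 5/14 = 35.7%, the new line 3/11 = 27.3% → the legacy line
Overall: the legacy line 506/743 = 68.1%, the new line 520/877 = 59.3% → the legacy line
Neither sweeps: the legacy line wins 2 of 3 groups, the new line wins 1. The legacy line wins overall but not every group — no Simpson reversal.

No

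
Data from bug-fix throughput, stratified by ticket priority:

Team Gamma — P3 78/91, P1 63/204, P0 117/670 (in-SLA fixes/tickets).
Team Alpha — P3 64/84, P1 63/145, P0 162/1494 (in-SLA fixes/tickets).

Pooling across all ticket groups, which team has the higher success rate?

Team Gamma

P3: Team Gamma 78/91 = 85.7%, Team Alpha 64/84 = 76.2% → Team Gamma
P1: Team Gamma 63/204 = 30.9%, Team Alpha 63/145 = 43.4% → Team Alpha
P0: Team Gamma 117/670 = 17.5%, Team Alpha 162/1494 = 10.8% → Team Gamma
Overall: Team Gamma 258/965 = 26.7%, Team Alpha 289/1723 = 16.8% → Team Gamma
(Neither sweeps every ticket group, but Team Gamma has the higher pooled rate.)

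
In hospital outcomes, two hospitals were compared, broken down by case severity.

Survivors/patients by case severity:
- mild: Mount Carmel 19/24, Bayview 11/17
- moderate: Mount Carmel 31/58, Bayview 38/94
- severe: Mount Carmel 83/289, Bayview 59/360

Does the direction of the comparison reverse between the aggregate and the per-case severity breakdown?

Mild: Mount Carmel 19/24 = 79.2%, Bayview 11/17 = 64.7% → Mount Carmel
Moderate: Mount Carmel 31/58 = 53.4%, Bayview 38/94 = 40.4% → Mount Carmel
Severe: Mount Carmel 83/289 = 28.7%, Bayview 59/360 = 16.4% → Mount Carmel
Overall: Mount Carmel 133/371 = 35.8%, Bayview 108/471 = 22.9% → Mount Carmel
Mount Carmel wins overall and in every case group — no reversal.

No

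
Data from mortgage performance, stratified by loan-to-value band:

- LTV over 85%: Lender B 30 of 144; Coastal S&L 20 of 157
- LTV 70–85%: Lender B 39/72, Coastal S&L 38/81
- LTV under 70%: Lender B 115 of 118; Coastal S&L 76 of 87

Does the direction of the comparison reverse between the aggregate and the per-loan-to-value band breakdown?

No

LTV over 85%: Lender B 30/144 = 20.8%, Coastal S&L 20/157 = 12.7% → Lender B
LTV 70–85%: Lender B 39/72 = 54.2%, Coastal S&L 38/81 = 46.9% → Lender B
LTV under 70%: Lender B 115/118 = 97.5%, Coastal S&L 76/87 = 87.4% → Lender B
Overall: Lender B 184/334 = 55.1%, Coastal S&L 134/325 = 41.2% → Lender B
Lender B wins overall and in every loan-to-value group — no reversal.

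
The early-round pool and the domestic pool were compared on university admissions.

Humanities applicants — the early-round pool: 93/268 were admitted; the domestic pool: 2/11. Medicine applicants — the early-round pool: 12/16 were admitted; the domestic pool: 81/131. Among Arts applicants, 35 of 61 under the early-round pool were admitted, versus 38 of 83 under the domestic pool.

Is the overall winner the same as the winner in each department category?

No

Humanities: the early-round pool 93/268 = 34.7%, the domestic pool 2/11 = 18.2% → the early-round pool
Medicine: the early-round pool 12/16 = 75.0%, the domestic pool 81/131 = 61.8% → the early-round pool
Arts: the early-round pool 35/61 = 57.4%, the domestic pool 38/83 = 45.8% → the early-round pool
Overall: the early-round pool 140/345 = 40.6%, the domestic pool 121/225 = 53.8% → the domestic pool
The early-round pool wins each department group but the domestic pool wins overall — the comparison reverses. The early-round pool's applicants skew toward Humanities, which has a lower base rate.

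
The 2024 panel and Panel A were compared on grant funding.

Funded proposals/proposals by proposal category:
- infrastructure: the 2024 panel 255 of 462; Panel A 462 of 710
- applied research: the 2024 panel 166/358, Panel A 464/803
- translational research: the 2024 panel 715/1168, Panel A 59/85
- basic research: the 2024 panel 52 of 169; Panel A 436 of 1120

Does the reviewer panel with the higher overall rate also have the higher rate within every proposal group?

Infrastructure: the 2024 panel 255/462 = 55.2%, Panel A 462/710 = 65.1% → Panel A
Applied research: the 2024 panel 166/358 = 46.4%, Panel A 464/803 = 57.8% → Panel A
Translational research: the 2024 panel 715/1168 = 61.2%, Panel A 59/85 = 69.4% → Panel A
Basic research: the 2024 panel 52/169 = 30.8%, Panel A 436/1120 = 38.9% → Panel A
Overall: the 2024 panel 1188/2157 = 55.1%, Panel A 1421/2718 = 52.3% → the 2024 panel
Panel A wins each proposal group but the 2024 panel wins overall — the comparison reverses. Panel A's proposals skew toward basic research, which has a lower base rate.

No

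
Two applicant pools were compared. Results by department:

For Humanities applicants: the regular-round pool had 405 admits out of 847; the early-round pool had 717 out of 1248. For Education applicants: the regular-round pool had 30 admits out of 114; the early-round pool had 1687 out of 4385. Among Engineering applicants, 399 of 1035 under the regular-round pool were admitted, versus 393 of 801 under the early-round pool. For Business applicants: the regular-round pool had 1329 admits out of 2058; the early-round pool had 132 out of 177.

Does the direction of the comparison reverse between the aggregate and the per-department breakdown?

Yes

Humanities: the regular-round pool 405/847 = 47.8%, the early-round pool 717/1248 = 57.5% → the early-round pool
Education: the regular-round pool 30/114 = 26.3%, the early-round pool 1687/4385 = 38.5% → the early-round pool
Engineering: the regular-round pool 399/1035 = 38.6%, the early-round pool 393/801 = 49.1% → the early-round pool
Business: the regular-round pool 1329/2058 = 64.6%, the early-round pool 132/177 = 74.6% → the early-round pool
Overall: the regular-round pool 2163/4054 = 53.4%, the early-round pool 2929/6611 = 44.3% → the regular-round pool
The early-round pool wins each department group but the regular-round pool wins overall — the comparison reverses. The early-round pool's applicants skew toward Education, which has a lower base rate.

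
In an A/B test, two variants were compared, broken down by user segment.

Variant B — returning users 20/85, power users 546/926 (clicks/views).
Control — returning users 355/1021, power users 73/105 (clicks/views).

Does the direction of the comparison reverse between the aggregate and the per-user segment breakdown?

Yes

Returning users: Variant B 20/85 = 23.5%, Control 355/1021 = 34.8% → Control
Power users: Variant B 546/926 = 59.0%, Control 73/105 = 69.5% → Control
Overall: Variant B 566/1011 = 56.0%, Control 428/1126 = 38.0% → Variant B
Control wins each user group but Variant B wins overall — the comparison reverses. Control's views skew toward returning users, which has a lower base rate.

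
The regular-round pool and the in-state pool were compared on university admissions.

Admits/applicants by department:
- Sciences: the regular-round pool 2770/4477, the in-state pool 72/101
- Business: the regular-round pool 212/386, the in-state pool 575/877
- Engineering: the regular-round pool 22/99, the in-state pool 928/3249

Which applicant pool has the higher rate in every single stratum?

Sciences: the regular-round pool 2770/4477 = 61.9%, the in-state pool 72/101 = 71.3% → the in-state pool
Business: the regular-round pool 212/386 = 54.9%, the in-state pool 575/877 = 65.6% → the in-state pool
Engineering: the regular-round pool 22/99 = 22.2%, the in-state pool 928/3249 = 28.6% → the in-state pool
The in-state pool has the higher rate in all 3 groups.

the in-state pool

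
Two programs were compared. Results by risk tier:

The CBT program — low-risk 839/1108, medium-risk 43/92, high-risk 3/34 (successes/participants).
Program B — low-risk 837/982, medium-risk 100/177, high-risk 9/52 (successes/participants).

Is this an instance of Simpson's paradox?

No

Low-risk: the CBT program 839/1108 = 75.7%, Program B 837/982 = 85.2% → Program B
Medium-risk: the CBT program 43/92 = 46.7%, Program B 100/177 = 56.5% → Program B
High-risk: the CBT program 3/34 = 8.8%, Program B 9/52 = 17.3% → Program B
Overall: the CBT program 885/1234 = 71.7%, Program B 946/1211 = 78.1% → Program B
Program B wins overall and in every risk group — no reversal.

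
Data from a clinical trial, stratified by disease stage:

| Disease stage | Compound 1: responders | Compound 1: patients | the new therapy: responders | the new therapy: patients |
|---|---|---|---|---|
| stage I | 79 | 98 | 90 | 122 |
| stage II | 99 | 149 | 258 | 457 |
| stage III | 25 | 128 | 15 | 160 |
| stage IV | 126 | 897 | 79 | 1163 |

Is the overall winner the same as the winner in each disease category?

Stage I: Compound 1 79/98 = 80.6%, the new therapy 90/122 = 73.8% → Compound 1
Stage II: Compound 1 99/149 = 66.4%, the new therapy 258/457 = 56.5% → Compound 1
Stage III: Compound 1 25/128 = 19.5%, the new therapy 15/160 = 9.4% → Compound 1
Stage IV: Compound 1 126/897 = 14.0%, the new therapy 79/1163 = 6.8% → Compound 1
Overall: Compound 1 329/1272 = 25.9%, the new therapy 442/1902 = 23.2% → Compound 1
Compound 1 wins overall and in every disease group — no reversal.

Yes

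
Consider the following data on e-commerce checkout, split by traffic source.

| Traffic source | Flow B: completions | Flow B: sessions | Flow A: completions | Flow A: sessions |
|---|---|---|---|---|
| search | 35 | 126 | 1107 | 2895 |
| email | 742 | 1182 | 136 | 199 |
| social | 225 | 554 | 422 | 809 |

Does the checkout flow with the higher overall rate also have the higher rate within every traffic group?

Search: Flow B 35/126 = 27.8%, Flow A 1107/2895 = 38.2% → Flow A
Email: Flow B 742/1182 = 62.8%, Flow A 136/199 = 68.3% → Flow A
Social: Flow B 225/554 = 40.6%, Flow A 422/809 = 52.2% → Flow A
Overall: Flow B 1002/1862 = 53.8%, Flow A 1665/3903 = 42.7% → Flow B
Flow A wins each traffic group but Flow B wins overall — the comparison reverses. Flow A's sessions skew toward search, which has a lower base rate.

No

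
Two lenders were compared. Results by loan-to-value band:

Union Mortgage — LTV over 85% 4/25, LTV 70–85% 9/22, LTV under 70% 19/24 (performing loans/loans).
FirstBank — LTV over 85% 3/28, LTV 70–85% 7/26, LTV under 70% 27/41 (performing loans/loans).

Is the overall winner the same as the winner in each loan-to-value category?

Yes

LTV over 85%: Union Mortgage 4/25 = 16.0%, FirstBank 3/28 = 10.7% → Union Mortgage
LTV 70–85%: Union Mortgage 9/22 = 40.9%, FirstBank 7/26 = 26.9% → Union Mortgage
LTV under 70%: Union Mortgage 19/24 = 79.2%, FirstBank 27/41 = 65.9% → Union Mortgage
Overall: Union Mortgage 32/71 = 45.1%, FirstBank 37/95 = 38.9% → Union Mortgage
Union Mortgage wins overall and in every loan-to-value group — no reversal.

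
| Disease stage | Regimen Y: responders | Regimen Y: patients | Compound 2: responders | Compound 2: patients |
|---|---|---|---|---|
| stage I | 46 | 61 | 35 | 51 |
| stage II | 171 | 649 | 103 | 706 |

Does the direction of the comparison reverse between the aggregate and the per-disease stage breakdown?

Stage I: Regimen Y 46/61 = 75.4%, Compound 2 35/51 = 68.6% → Regimen Y
Stage II: Regimen Y 171/649 = 26.3%, Compound 2 103/706 = 14.6% → Regimen Y
Overall: Regimen Y 217/710 = 30.6%, Compound 2 138/757 = 18.2% → Regimen Y
Regimen Y wins overall and in every disease group — no reversal.

No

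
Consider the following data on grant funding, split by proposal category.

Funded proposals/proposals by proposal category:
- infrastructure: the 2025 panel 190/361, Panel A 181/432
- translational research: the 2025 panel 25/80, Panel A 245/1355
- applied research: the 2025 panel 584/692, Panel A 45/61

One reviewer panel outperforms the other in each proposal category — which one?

the 2025 panel

Infrastructure: the 2025 panel 190/361 = 52.6%, Panel A 181/432 = 41.9% → the 2025 panel
Translational research: the 2025 panel 25/80 = 31.2%, Panel A 245/1355 = 18.1% → the 2025 panel
Applied research: the 2025 panel 584/692 = 84.4%, Panel A 45/61 = 73.8% → the 2025 panel
The 2025 panel has the higher rate in all 3 groups.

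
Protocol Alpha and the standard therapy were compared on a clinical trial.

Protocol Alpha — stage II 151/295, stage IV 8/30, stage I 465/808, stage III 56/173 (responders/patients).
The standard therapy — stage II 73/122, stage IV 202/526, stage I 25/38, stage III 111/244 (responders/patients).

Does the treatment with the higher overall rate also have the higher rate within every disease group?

No

Stage II: Protocol Alpha 151/295 = 51.2%, the standard therapy 73/122 = 59.8% → the standard therapy
Stage IV: Protocol Alpha 8/30 = 26.7%, the standard therapy 202/526 = 38.4% → the standard therapy
Stage I: Protocol Alpha 465/808 = 57.5%, the standard therapy 25/38 = 65.8% → the standard therapy
Stage III: Protocol Alpha 56/173 = 32.4%, the standard therapy 111/244 = 45.5% → the standard therapy
Overall: Protocol Alpha 680/1306 = 52.1%, the standard therapy 411/930 = 44.2% → Protocol Alpha
The standard therapy wins each disease group but Protocol Alpha wins overall — the comparison reverses. The standard therapy's patients skew toward stage IV, which has a lower base rate.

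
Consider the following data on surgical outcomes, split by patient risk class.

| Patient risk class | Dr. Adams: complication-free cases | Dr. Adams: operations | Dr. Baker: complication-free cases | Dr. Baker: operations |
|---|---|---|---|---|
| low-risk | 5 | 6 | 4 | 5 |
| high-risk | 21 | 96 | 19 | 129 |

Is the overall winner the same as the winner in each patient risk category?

Yes

Low-risk: Dr. Adams 5/6 = 83.3%, Dr. Baker 4/5 = 80.0% → Dr. Adams
High-risk: Dr. Adams 21/96 = 21.9%, Dr. Baker 19/129 = 14.7% → Dr. Adams
Overall: Dr. Adams 26/102 = 25.5%, Dr. Baker 23/134 = 17.2% → Dr. Adams
Dr. Adams wins overall and in every patient risk group — no reversal.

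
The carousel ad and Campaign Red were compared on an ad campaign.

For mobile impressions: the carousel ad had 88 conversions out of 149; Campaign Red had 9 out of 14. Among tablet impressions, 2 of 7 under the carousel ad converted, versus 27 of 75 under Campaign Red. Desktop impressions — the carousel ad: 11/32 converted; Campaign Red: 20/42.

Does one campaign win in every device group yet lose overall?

Yes

Mobile: the carousel ad 88/149 = 59.1%, Campaign Red 9/14 = 64.3% → Campaign Red
Tablet: the carousel ad 2/7 = 28.6%, Campaign Red 27/75 = 36.0% → Campaign Red
Desktop: the carousel ad 11/32 = 34.4%, Campaign Red 20/42 = 47.6% → Campaign Red
Overall: the carousel ad 101/188 = 53.7%, Campaign Red 56/131 = 42.7% → the carousel ad
Campaign Red wins each device group but the carousel ad wins overall — the comparison reverses. Campaign Red's impressions skew toward tablet, which has a lower base rate.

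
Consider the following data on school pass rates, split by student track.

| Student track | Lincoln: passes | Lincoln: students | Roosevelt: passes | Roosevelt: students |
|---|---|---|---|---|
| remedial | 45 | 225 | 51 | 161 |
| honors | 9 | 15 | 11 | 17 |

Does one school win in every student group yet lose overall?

No

Remedial: Lincoln 45/225 = 20.0%, Roosevelt 51/161 = 31.7% → Roosevelt
Honors: Lincoln 9/15 = 60.0%, Roosevelt 11/17 = 64.7% → Roosevelt
Overall: Lincoln 54/240 = 22.5%, Roosevelt 62/178 = 34.8% → Roosevelt
Roosevelt wins overall and in every student group — no reversal.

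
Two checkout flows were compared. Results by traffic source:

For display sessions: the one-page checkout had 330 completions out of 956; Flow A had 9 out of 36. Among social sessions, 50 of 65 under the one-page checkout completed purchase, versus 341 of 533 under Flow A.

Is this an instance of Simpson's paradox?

Yes

Display: the one-page checkout 330/956 = 34.5%, Flow A 9/36 = 25.0% → the one-page checkout
Social: the one-page checkout 50/65 = 76.9%, Flow A 341/533 = 64.0% → the one-page checkout
Overall: the one-page checkout 380/1021 = 37.2%, Flow A 350/569 = 61.5% → Flow A
The one-page checkout wins each traffic group but Flow A wins overall — the comparison reverses. The one-page checkout's sessions skew toward display, which has a lower base rate.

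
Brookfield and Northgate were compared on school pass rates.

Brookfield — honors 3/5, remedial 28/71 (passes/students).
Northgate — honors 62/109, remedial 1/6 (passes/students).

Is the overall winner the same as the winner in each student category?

Honors: Brookfield 3/5 = 60.0%, Northgate 62/109 = 56.9% → Brookfield
Remedial: Brookfield 28/71 = 39.4%, Northgate 1/6 = 16.7% → Brookfield
Overall: Brookfield 31/76 = 40.8%, Northgate 63/115 = 54.8% → Northgate
Brookfield wins each student group but Northgate wins overall — the comparison reverses. Brookfield's students skew toward remedial, which has a lower base rate.

No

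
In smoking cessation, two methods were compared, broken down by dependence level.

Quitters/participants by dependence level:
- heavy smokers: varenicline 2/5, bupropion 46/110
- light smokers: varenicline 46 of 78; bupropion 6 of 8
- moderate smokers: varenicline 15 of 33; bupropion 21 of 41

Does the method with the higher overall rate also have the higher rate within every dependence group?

Heavy smokers: varenicline 2/5 = 40.0%, bupropion 46/110 = 41.8% → bupropion
Light smokers: varenicline 46/78 = 59.0%, bupropion 6/8 = 75.0% → bupropion
Moderate smokers: varenicline 15/33 = 45.5%, bupropion 21/41 = 51.2% → bupropion
Overall: varenicline 63/116 = 54.3%, bupropion 73/159 = 45.9% → varenicline
Bupropion wins each dependence group but varenicline wins overall — the comparison reverses. Bupropion's participants skew toward heavy smokers, which has a lower base rate.

No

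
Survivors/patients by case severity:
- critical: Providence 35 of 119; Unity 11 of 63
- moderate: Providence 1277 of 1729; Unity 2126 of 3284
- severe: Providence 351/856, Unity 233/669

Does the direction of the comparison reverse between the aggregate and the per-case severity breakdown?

Critical: Providence 35/119 = 29.4%, Unity 11/63 = 17.5% → Providence
Moderate: Providence 1277/1729 = 73.9%, Unity 2126/3284 = 64.7% → Providence
Severe: Providence 351/856 = 41.0%, Unity 233/669 = 34.8% → Providence
Overall: Providence 1663/2704 = 61.5%, Unity 2370/4016 = 59.0% → Providence
Providence wins overall and in every case group — no reversal.

No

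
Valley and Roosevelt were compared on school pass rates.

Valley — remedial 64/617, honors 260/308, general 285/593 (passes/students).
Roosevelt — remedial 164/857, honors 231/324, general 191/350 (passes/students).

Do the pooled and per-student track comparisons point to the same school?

No

Remedial: Valley 64/617 = 10.4%, Roosevelt 164/857 = 19.1% → Roosevelt
Honors: Valley 260/308 = 84.4%, Roosevelt 231/324 = 71.3% → Valley
General: Valley 285/593 = 48.1%, Roosevelt 191/350 = 54.6% → Roosevelt
Overall: Valley 609/1518 = 40.1%, Roosevelt 586/1531 = 38.3% → Valley
Neither sweeps: Valley wins 1 of 3 groups, Roosevelt wins 2. Valley wins overall but not every group — no Simpson reversal.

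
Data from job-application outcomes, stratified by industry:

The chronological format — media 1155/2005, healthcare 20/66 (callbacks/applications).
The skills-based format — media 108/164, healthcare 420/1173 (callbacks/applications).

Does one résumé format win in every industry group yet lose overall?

Media: the chronological format 1155/2005 = 57.6%, the skills-based format 108/164 = 65.9% → the skills-based format
Healthcare: the chronological format 20/66 = 30.3%, the skills-based format 420/1173 = 35.8% → the skills-based format
Overall: the chronological format 1175/2071 = 56.7%, the skills-based format 528/1337 = 39.5% → the chronological format
The skills-based format wins each industry group but the chronological format wins overall — the comparison reverses. The skills-based format's applications skew toward healthcare, which has a lower base rate.

Yes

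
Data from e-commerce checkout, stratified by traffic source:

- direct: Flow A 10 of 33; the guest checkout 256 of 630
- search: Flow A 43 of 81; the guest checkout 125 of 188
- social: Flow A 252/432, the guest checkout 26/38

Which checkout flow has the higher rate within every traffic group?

Direct: Flow A 10/33 = 30.3%, the guest checkout 256/630 = 40.6% → the guest checkout
Search: Flow A 43/81 = 53.1%, the guest checkout 125/188 = 66.5% → the guest checkout
Social: Flow A 252/432 = 58.3%, the guest checkout 26/38 = 68.4% → the guest checkout
The guest checkout has the higher rate in all 3 groups.

the guest checkout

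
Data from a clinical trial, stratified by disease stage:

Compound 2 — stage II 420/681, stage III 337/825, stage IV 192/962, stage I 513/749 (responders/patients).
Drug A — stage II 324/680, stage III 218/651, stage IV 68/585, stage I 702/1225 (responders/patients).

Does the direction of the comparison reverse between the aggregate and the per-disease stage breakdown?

Stage II: Compound 2 420/681 = 61.7%, Drug A 324/680 = 47.6% → Compound 2
Stage III: Compound 2 337/825 = 40.8%, Drug A 218/651 = 33.5% → Compound 2
Stage IV: Compound 2 192/962 = 20.0%, Drug A 68/585 = 11.6% → Compound 2
Stage I: Compound 2 513/749 = 68.5%, Drug A 702/1225 = 57.3% → Compound 2
Overall: Compound 2 1462/3217 = 45.4%, Drug A 1312/3141 = 41.8% → Compound 2
Compound 2 wins overall and in every disease group — no reversal.

No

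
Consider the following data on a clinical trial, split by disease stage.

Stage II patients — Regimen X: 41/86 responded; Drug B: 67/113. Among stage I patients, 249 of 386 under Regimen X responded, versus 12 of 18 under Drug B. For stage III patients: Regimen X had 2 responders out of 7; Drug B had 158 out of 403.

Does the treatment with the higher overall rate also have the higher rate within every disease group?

Stage II: Regimen X 41/86 = 47.7%, Drug B 67/113 = 59.3% → Drug B
Stage I: Regimen X 249/386 = 64.5%, Drug B 12/18 = 66.7% → Drug B
Stage III: Regimen X 2/7 = 28.6%, Drug B 158/403 = 39.2% → Drug B
Overall: Regimen X 292/479 = 61.0%, Drug B 237/534 = 44.4% → Regimen X
Drug B wins each disease group but Regimen X wins overall — the comparison reverses. Drug B's patients skew toward stage III, which has a lower base rate.

No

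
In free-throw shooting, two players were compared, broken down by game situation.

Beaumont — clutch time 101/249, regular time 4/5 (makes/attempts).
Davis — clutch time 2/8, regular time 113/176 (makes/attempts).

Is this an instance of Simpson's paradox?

Clutch time: Beaumont 101/249 = 40.6%, Davis 2/8 = 25.0% → Beaumont
Regular time: Beaumont 4/5 = 80.0%, Davis 113/176 = 64.2% → Beaumont
Overall: Beaumont 105/254 = 41.3%, Davis 115/184 = 62.5% → Davis
Beaumont wins each game group but Davis wins overall — the comparison reverses. Beaumont's attempts skew toward clutch time, which has a lower base rate.

Yes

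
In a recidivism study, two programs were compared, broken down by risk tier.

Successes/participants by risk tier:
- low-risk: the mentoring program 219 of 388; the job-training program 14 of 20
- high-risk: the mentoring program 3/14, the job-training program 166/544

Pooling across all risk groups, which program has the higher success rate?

Low-risk: the mentoring program 219/388 = 56.4%, the job-training program 14/20 = 70.0% → the job-training program
High-risk: the mentoring program 3/14 = 21.4%, the job-training program 166/544 = 30.5% → the job-training program
Overall: the mentoring program 222/402 = 55.2%, the job-training program 180/564 = 31.9% → the mentoring program
(The job-training program wins every risk group but the mentoring program wins overall — the job-training program's participants skew toward the low-rate high-risk group.)

the mentoring program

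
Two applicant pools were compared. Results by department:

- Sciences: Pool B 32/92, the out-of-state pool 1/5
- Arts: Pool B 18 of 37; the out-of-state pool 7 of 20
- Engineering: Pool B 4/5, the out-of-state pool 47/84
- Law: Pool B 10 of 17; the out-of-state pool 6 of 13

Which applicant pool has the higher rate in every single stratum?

Pool B

Sciences: Pool B 32/92 = 34.8%, the out-of-state pool 1/5 = 20.0% → Pool B
Arts: Pool B 18/37 = 48.6%, the out-of-state pool 7/20 = 35.0% → Pool B
Engineering: Pool B 4/5 = 80.0%, the out-of-state pool 47/84 = 56.0% → Pool B
Law: Pool B 10/17 = 58.8%, the out-of-state pool 6/13 = 46.2% → Pool B
Pool B has the higher rate in all 4 groups.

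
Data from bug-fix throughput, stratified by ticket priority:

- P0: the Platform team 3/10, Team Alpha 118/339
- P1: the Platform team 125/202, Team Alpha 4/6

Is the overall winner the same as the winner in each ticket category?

P0: the Platform team 3/10 = 30.0%, Team Alpha 118/339 = 34.8% → Team Alpha
P1: the Platform team 125/202 = 61.9%, Team Alpha 4/6 = 66.7% → Team Alpha
Overall: the Platform team 128/212 = 60.4%, Team Alpha 122/345 = 35.4% → the Platform team
Team Alpha wins each ticket group but the Platform team wins overall — the comparison reverses. Team Alpha's tickets skew toward P0, which has a lower base rate.

No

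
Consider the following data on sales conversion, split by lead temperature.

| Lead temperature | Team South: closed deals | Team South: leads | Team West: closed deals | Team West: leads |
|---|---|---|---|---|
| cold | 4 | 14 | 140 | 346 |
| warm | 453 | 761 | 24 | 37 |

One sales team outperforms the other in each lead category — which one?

Cold: Team South 4/14 = 28.6%, Team West 140/346 = 40.5% → Team West
Warm: Team South 453/761 = 59.5%, Team West 24/37 = 64.9% → Team West
Team West has the higher rate in both groups.

Team West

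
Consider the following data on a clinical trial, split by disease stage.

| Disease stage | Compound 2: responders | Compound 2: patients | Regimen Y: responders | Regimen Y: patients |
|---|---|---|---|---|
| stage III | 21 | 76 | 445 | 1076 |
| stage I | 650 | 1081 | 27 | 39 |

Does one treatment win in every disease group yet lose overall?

Yes

Stage III: Compound 2 21/76 = 27.6%, Regimen Y 445/1076 = 41.4% → Regimen Y
Stage I: Compound 2 650/1081 = 60.1%, Regimen Y 27/39 = 69.2% → Regimen Y
Overall: Compound 2 671/1157 = 58.0%, Regimen Y 472/1115 = 42.3% → Compound 2
Regimen Y wins each disease group but Compound 2 wins overall — the comparison reverses. Regimen Y's patients skew toward stage III, which has a lower base rate.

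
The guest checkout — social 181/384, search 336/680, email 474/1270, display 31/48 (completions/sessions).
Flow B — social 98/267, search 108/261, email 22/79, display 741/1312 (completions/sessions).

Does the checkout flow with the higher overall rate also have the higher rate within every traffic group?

Social: the guest checkout 181/384 = 47.1%, Flow B 98/267 = 36.7% → the guest checkout
Search: the guest checkout 336/680 = 49.4%, Flow B 108/261 = 41.4% → the guest checkout
Email: the guest checkout 474/1270 = 37.3%, Flow B 22/79 = 27.8% → the guest checkout
Display: the guest checkout 31/48 = 64.6%, Flow B 741/1312 = 56.5% → the guest checkout
Overall: the guest checkout 1022/2382 = 42.9%, Flow B 969/1919 = 50.5% → Flow B
The guest checkout wins each traffic group but Flow B wins overall — the comparison reverses. The guest checkout's sessions skew toward email, which has a lower base rate.

No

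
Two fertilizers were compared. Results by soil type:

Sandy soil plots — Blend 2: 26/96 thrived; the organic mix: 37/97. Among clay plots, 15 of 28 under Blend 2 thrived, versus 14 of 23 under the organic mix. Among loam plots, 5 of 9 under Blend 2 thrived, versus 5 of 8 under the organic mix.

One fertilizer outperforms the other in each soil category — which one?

the organic mix

Sandy soil: Blend 2 26/96 = 27.1%, the organic mix 37/97 = 38.1% → the organic mix
Clay: Blend 2 15/28 = 53.6%, the organic mix 14/23 = 60.9% → the organic mix
Loam: Blend 2 5/9 = 55.6%, the organic mix 5/8 = 62.5% → the organic mix
The organic mix has the higher rate in all 3 groups.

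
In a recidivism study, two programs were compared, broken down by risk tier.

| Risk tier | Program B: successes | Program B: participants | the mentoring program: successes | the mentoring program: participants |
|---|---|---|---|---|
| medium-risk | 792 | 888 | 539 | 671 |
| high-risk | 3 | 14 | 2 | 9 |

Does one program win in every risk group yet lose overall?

Medium-risk: Program B 792/888 = 89.2%, the mentoring program 539/671 = 80.3% → Program B
High-risk: Program B 3/14 = 21.4%, the mentoring program 2/9 = 22.2% → the mentoring program
Overall: Program B 795/902 = 88.1%, the mentoring program 541/680 = 79.6% → Program B
Neither sweeps: Program B wins 1 of 2 groups, the mentoring program wins 1. Program B wins overall but not every group — no Simpson reversal.

No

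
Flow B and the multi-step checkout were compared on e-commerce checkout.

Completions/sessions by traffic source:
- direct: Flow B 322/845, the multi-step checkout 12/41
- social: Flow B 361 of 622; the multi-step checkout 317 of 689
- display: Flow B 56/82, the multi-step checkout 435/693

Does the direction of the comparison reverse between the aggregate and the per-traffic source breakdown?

Yes

Direct: Flow B 322/845 = 38.1%, the multi-step checkout 12/41 = 29.3% → Flow B
Social: Flow B 361/622 = 58.0%, the multi-step checkout 317/689 = 46.0% → Flow B
Display: Flow B 56/82 = 68.3%, the multi-step checkout 435/693 = 62.8% → Flow B
Overall: Flow B 739/1549 = 47.7%, the multi-step checkout 764/1423 = 53.7% → the multi-step checkout
Flow B wins each traffic group but the multi-step checkout wins overall — the comparison reverses. Flow B's sessions skew toward direct, which has a lower base rate.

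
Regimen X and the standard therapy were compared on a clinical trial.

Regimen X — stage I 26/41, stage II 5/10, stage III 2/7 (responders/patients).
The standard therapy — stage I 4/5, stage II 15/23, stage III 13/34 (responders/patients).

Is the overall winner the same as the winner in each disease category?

No

Stage I: Regimen X 26/41 = 63.4%, the standard therapy 4/5 = 80.0% → the standard therapy
Stage II: Regimen X 5/10 = 50.0%, the standard therapy 15/23 = 65.2% → the standard therapy
Stage III: Regimen X 2/7 = 28.6%, the standard therapy 13/34 = 38.2% → the standard therapy
Overall: Regimen X 33/58 = 56.9%, the standard therapy 32/62 = 51.6% → Regimen X
The standard therapy wins each disease group but Regimen X wins overall — the comparison reverses. The standard therapy's patients skew toward stage III, which has a lower base rate.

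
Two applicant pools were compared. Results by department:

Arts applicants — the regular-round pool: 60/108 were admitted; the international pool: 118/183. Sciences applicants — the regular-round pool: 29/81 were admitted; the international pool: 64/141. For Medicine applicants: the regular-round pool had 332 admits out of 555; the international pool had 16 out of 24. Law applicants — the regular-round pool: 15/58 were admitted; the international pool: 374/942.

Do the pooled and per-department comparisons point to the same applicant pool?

Arts: the regular-round pool 60/108 = 55.6%, the international pool 118/183 = 64.5% → the international pool
Sciences: the regular-round pool 29/81 = 35.8%, the international pool 64/141 = 45.4% → the international pool
Medicine: the regular-round pool 332/555 = 59.8%, the international pool 16/24 = 66.7% → the international pool
Law: the regular-round pool 15/58 = 25.9%, the international pool 374/942 = 39.7% → the international pool
Overall: the regular-round pool 436/802 = 54.4%, the international pool 572/1290 = 44.3% → the regular-round pool
The international pool wins each department group but the regular-round pool wins overall — the comparison reverses. The international pool's applicants skew toward Law, which has a lower base rate.

No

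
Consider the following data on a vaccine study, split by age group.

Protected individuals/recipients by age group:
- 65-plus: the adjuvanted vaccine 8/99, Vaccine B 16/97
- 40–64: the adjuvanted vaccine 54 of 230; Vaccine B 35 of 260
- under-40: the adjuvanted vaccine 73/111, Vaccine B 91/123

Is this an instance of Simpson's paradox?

65-plus: the adjuvanted vaccine 8/99 = 8.1%, Vaccine B 16/97 = 16.5% → Vaccine B
40–64: the adjuvanted vaccine 54/230 = 23.5%, Vaccine B 35/260 = 13.5% → the adjuvanted vaccine
Under-40: the adjuvanted vaccine 73/111 = 65.8%, Vaccine B 91/123 = 74.0% → Vaccine B
Overall: the adjuvanted vaccine 135/440 = 30.7%, Vaccine B 142/480 = 29.6% → the adjuvanted vaccine
Neither sweeps: the adjuvanted vaccine wins 1 of 3 groups, Vaccine B wins 2. The adjuvanted vaccine wins overall but not every group — no Simpson reversal.

No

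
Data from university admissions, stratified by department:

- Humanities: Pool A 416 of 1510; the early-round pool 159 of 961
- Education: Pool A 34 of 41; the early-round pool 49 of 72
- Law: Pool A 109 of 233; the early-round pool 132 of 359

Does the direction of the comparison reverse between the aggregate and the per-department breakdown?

No

Humanities: Pool A 416/1510 = 27.5%, the early-round pool 159/961 = 16.5% → Pool A
Education: Pool A 34/41 = 82.9%, the early-round pool 49/72 = 68.1% → Pool A
Law: Pool A 109/233 = 46.8%, the early-round pool 132/359 = 36.8% → Pool A
Overall: Pool A 559/1784 = 31.3%, the early-round pool 340/1392 = 24.4% → Pool A
Pool A wins overall and in every department group — no reversal.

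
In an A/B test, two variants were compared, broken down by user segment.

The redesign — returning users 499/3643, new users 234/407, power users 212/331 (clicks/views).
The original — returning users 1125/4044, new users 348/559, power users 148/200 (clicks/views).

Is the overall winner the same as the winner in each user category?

Yes

Returning users: the redesign 499/3643 = 13.7%, the original 1125/4044 = 27.8% → the original
New users: the redesign 234/407 = 57.5%, the original 348/559 = 62.3% → the original
Power users: the redesign 212/331 = 64.0%, the original 148/200 = 74.0% → the original
Overall: the redesign 945/4381 = 21.6%, the original 1621/4803 = 33.7% → the original
The original wins overall and in every user group — no reversal.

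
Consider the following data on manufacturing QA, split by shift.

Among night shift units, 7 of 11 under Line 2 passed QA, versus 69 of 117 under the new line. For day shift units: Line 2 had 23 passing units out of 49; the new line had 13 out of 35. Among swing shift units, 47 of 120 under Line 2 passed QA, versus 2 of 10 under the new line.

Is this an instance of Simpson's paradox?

Yes

Night shift: Line 2 7/11 = 63.6%, the new line 69/117 = 59.0% → Line 2
Day shift: Line 2 23/49 = 46.9%, the new line 13/35 = 37.1% → Line 2
Swing shift: Line 2 47/120 = 39.2%, the new line 2/10 = 20.0% → Line 2
Overall: Line 2 77/180 = 42.8%, the new line 84/162 = 51.9% → the new line
Line 2 wins each shift group but the new line wins overall — the comparison reverses. Line 2's units skew toward swing shift, which has a lower base rate.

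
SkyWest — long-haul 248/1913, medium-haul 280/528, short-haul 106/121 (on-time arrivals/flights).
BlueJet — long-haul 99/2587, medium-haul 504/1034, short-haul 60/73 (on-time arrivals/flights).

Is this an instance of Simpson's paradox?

No

Long-haul: SkyWest 248/1913 = 13.0%, BlueJet 99/2587 = 3.8% → SkyWest
Medium-haul: SkyWest 280/528 = 53.0%, BlueJet 504/1034 = 48.7% → SkyWest
Short-haul: SkyWest 106/121 = 87.6%, BlueJet 60/73 = 82.2% → SkyWest
Overall: SkyWest 634/2562 = 24.7%, BlueJet 663/3694 = 17.9% → SkyWest
SkyWest wins overall and in every route group — no reversal.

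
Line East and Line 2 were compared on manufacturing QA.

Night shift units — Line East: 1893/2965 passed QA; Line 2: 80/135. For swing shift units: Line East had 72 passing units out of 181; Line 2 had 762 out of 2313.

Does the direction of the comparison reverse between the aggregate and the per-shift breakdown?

Night shift: Line East 1893/2965 = 63.8%, Line 2 80/135 = 59.3% → Line East
Swing shift: Line East 72/181 = 39.8%, Line 2 762/2313 = 32.9% → Line East
Overall: Line East 1965/3146 = 62.5%, Line 2 842/2448 = 34.4% → Line East
Line East wins overall and in every shift group — no reversal.

No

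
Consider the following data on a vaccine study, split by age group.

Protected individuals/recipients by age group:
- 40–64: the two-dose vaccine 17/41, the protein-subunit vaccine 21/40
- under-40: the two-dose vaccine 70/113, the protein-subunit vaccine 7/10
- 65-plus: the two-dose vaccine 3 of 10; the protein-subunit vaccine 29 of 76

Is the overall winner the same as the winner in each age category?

No

40–64: the two-dose vaccine 17/41 = 41.5%, the protein-subunit vaccine 21/40 = 52.5% → the protein-subunit vaccine
Under-40: the two-dose vaccine 70/113 = 61.9%, the protein-subunit vaccine 7/10 = 70.0% → the protein-subunit vaccine
65-plus: the two-dose vaccine 3/10 = 30.0%, the protein-subunit vaccine 29/76 = 38.2% → the protein-subunit vaccine
Overall: the two-dose vaccine 90/164 = 54.9%, the protein-subunit vaccine 57/126 = 45.2% → the two-dose vaccine
The protein-subunit vaccine wins each age group but the two-dose vaccine wins overall — the comparison reverses. The protein-subunit vaccine's recipients skew toward 65-plus, which has a lower base rate.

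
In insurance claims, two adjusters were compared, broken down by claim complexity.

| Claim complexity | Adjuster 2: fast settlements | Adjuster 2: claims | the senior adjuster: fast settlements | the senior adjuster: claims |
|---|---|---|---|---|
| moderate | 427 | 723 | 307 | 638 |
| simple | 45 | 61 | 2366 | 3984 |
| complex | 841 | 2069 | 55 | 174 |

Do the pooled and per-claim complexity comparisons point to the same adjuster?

No

Moderate: Adjuster 2 427/723 = 59.1%, the senior adjuster 307/638 = 48.1% → Adjuster 2
Simple: Adjuster 2 45/61 = 73.8%, the senior adjuster 2366/3984 = 59.4% → Adjuster 2
Complex: Adjuster 2 841/2069 = 40.6%, the senior adjuster 55/174 = 31.6% → Adjuster 2
Overall: Adjuster 2 1313/2853 = 46.0%, the senior adjuster 2728/4796 = 56.9% → the senior adjuster
Adjuster 2 wins each claim group but the senior adjuster wins overall — the comparison reverses. Adjuster 2's claims skew toward complex, which has a lower base rate.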